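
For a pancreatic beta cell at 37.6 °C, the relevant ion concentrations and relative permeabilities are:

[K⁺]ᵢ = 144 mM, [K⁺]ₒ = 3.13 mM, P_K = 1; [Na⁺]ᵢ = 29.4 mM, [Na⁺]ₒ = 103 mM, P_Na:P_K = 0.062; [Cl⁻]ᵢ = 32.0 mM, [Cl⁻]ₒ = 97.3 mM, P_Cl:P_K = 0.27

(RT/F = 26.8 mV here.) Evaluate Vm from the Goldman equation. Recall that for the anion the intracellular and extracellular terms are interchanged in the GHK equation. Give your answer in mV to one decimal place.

-60.3 mV

Vm = 26.8 · ln[(Σ P·[cation]ₒ + Σ P·[anion]ᵢ) / (Σ P·[cation]ᵢ + Σ P·[anion]ₒ)]
Numerator = 1×3.13 + 0.062×103 + 0.27×32.0 = 18.16
Denominator = 1×144 + 0.062×29.4 + 0.27×97.3 = 172.1
Vm = 26.8 · ln(0.1055) = 26.8 × (-2.2490) = -60.27 mV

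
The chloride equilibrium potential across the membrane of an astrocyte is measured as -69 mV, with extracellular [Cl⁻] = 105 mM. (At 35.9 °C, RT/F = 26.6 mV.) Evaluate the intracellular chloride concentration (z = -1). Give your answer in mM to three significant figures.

Nernst: E = (26.6/-1) · ln([out]/[in]), so ln([out]/[in]) = -69.0 × -1 / 26.6 = 2.5940.
[out]/[in] = e^(2.5940) = 13.38.
[in] = 105 / 13.38 = 7.846 mM.

7.85 mM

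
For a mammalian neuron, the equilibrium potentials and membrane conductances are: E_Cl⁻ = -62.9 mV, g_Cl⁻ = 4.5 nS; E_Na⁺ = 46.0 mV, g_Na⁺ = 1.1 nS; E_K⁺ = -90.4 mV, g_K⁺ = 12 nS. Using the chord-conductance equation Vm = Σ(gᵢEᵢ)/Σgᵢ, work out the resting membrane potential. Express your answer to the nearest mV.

Σ gᵢEᵢ = 4.5·(-62.9) + 1.1·(46.0) + 12·(-90.4) = -1317.25
Σ gᵢ = 4.5 + 1.1 + 12 = 17.6
Vm = -1317.25 / 17.6 = -74.84 mV

-75 mV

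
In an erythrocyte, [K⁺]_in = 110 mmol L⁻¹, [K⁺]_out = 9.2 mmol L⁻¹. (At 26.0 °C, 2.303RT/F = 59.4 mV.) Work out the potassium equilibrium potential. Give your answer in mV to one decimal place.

E = (59.4/z) · log₁₀([K⁺]_out/[K⁺]_in) with z = +1.
= (59.4/1) · log₁₀(9.2/110) = 59.40 · log₁₀(0.08364)
= 59.40 · (-1.0776) = -64.01 mV

-64.0 mV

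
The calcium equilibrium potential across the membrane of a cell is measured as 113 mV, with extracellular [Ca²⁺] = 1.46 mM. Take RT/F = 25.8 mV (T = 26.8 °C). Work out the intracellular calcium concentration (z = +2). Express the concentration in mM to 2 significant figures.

0.00023 mM

Nernst: E = (25.8/2) · ln([out]/[in]), so ln([out]/[in]) = 113.0 × 2 / 25.8 = 8.7597.
[out]/[in] = e^(8.7597) = 6372.
[in] = 1.46 / 6372 = 0.0002291 mM.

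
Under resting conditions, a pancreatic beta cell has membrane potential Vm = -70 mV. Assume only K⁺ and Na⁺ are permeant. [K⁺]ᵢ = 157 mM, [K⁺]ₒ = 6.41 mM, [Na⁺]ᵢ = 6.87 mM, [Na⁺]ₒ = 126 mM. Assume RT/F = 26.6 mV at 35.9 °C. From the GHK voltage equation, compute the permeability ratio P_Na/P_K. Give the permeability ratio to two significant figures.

Let α = P_Na/P_K. GHK: Vm = 26.6·ln[(Kₒ + α·Naₒ)/(Kᵢ + α·Naᵢ)].
e^(Vm/26.6) = e^(-70.0/26.6) = 0.071965
So 0.071965·(Kᵢ + α·Naᵢ) = Kₒ + α·Naₒ → α = (0.071965·157.0 − 6.41) / (126.0 − 0.071965·6.87)
α = (11.3 − 6.41) / (126.0 − 0.4944) = 4.888/125.5 = 0.03895

0.039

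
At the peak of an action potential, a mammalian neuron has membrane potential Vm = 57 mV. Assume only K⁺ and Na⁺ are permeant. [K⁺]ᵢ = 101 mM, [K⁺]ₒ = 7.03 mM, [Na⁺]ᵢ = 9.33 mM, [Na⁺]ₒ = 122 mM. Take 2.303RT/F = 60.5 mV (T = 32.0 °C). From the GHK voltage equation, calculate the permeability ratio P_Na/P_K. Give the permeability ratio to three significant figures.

Let α = P_Na/P_K. GHK: Vm = 60.5·log₁₀[(Kₒ + α·Naₒ)/(Kᵢ + α·Naᵢ)].
10^(Vm/60.5) = 10^(57.0/60.5) = 8.7528
So 8.7528·(Kᵢ + α·Naᵢ) = Kₒ + α·Naₒ → α = (8.7528·101.0 − 7.03) / (122.0 − 8.7528·9.33)
α = (884 − 7.03) / (122.0 − 81.66) = 877/40.34 = 21.74

21.7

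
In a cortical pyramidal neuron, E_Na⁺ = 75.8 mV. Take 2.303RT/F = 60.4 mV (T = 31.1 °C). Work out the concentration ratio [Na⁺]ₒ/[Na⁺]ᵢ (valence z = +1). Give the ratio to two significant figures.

log₁₀([out]/[in]) = E·z/(60.4) = 75.8 × 1 / 60.4 = 1.2550
[out]/[in] = 10^(1.2550) = 17.99

18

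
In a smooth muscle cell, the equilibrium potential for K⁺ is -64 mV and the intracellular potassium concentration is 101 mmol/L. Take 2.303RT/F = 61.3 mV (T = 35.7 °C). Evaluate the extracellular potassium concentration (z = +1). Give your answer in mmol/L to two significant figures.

9.1 mmol/L

Nernst: E = (61.3/1) · log₁₀([out]/[in]), so log₁₀([out]/[in]) = -64.0 × 1 / 61.3 = -1.0440.
[out]/[in] = 10^(-1.0440) = 0.09036.
[out] = 0.09036 × 101 = 9.126 mmol/L.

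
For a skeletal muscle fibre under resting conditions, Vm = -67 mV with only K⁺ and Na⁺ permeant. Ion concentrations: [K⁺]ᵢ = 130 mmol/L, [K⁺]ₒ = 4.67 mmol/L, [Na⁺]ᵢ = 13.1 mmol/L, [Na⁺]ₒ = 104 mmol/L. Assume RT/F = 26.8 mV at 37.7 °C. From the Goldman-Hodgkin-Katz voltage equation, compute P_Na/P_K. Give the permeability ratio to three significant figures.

Let α = P_Na/P_K. GHK: Vm = 26.8·ln[(Kₒ + α·Naₒ)/(Kᵢ + α·Naᵢ)].
e^(Vm/26.8) = e^(-67.0/26.8) = 0.082085
So 0.082085·(Kᵢ + α·Naᵢ) = Kₒ + α·Naₒ → α = (0.082085·130.0 − 4.67) / (104.0 − 0.082085·13.1)
α = (10.67 − 4.67) / (104.0 − 1.075) = 6.001/102.9 = 0.05831

0.0583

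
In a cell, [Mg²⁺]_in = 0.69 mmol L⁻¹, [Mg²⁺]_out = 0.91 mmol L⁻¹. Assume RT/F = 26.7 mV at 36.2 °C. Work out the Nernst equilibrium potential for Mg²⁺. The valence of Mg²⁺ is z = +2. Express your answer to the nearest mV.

4 mV

E = (26.7/z) · ln([Mg²⁺]_out/[Mg²⁺]_in) with z = +2.
= (26.7/2) · ln(0.91/0.69) = 13.35 · ln(1.319)
= 13.35 · (0.2768) = 3.69 mV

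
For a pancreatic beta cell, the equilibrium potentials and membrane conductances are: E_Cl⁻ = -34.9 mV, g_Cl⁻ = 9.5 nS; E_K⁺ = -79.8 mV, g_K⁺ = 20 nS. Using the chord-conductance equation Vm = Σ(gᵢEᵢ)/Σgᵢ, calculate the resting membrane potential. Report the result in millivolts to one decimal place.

-65.3 mV

Σ gᵢEᵢ = 9.5·(-34.9) + 20·(-79.8) = -1927.55
Σ gᵢ = 9.5 + 20 = 29.5
Vm = -1927.55 / 29.5 = -65.34 mV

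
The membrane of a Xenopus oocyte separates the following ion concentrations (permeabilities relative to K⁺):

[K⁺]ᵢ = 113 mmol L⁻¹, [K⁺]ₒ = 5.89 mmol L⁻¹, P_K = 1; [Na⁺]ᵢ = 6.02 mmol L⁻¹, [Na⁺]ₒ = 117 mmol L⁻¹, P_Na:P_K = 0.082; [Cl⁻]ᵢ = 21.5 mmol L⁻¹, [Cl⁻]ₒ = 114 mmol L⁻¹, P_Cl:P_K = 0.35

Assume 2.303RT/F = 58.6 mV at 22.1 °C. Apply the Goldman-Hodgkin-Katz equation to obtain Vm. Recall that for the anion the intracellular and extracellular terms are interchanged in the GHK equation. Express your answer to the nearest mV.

Vm = 58.6 · log₁₀[(Σ P·[cation]ₒ + Σ P·[anion]ᵢ) / (Σ P·[cation]ᵢ + Σ P·[anion]ₒ)]
Numerator = 1×5.89 + 0.082×117 + 0.35×21.5 = 23.01
Denominator = 1×113 + 0.082×6.02 + 0.35×114 = 153.4
Vm = 58.6 · log₁₀(0.15) = 58.6 × (-0.8239) = -48.28 mV

-48 mV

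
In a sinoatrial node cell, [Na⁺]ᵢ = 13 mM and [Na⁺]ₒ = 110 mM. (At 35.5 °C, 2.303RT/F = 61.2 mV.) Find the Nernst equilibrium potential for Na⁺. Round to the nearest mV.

57 mV

E = (61.2/z) · log₁₀([Na⁺]_out/[Na⁺]_in) with z = +1.
= (61.2/1) · log₁₀(110/13) = 61.20 · log₁₀(8.462)
= 61.20 · (0.9274) = 56.76 mV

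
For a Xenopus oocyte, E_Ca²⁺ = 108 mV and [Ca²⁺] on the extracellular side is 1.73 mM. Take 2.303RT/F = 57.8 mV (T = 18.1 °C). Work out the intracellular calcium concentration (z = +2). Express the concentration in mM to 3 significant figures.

0.000317 mM

Nernst: E = (57.8/2) · log₁₀([out]/[in]), so log₁₀([out]/[in]) = 108.0 × 2 / 57.8 = 3.7370.
[out]/[in] = 10^(3.7370) = 5458.
[in] = 1.73 / 5458 = 0.000317 mM.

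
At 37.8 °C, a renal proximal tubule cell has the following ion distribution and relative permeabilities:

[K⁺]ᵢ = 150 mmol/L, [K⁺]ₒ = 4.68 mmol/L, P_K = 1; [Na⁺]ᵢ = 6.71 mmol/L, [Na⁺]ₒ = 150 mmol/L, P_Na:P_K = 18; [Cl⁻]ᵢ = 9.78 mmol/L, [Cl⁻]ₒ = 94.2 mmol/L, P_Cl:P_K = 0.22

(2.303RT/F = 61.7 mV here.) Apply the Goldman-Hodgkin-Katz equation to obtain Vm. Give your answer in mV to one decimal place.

59.7 mV

Vm = 61.7 · log₁₀[(Σ P·[cation]ₒ + Σ P·[anion]ᵢ) / (Σ P·[cation]ᵢ + Σ P·[anion]ₒ)]
Numerator = 1×4.68 + 18×150 + 0.22×9.78 = 2707
Denominator = 1×150 + 18×6.71 + 0.22×94.2 = 291.5
Vm = 61.7 · log₁₀(9.2857) = 61.7 × (0.9678) = 59.71 mV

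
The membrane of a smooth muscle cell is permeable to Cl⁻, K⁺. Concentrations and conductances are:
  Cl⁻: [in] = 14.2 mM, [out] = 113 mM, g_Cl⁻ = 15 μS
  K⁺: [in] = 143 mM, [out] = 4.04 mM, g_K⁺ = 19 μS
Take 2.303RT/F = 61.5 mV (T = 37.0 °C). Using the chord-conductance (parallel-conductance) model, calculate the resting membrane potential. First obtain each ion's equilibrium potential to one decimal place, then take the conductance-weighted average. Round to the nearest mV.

-78 mV

E_Cl⁻ = (61.5/-1)·log₁₀(113/14.2) = -55.4 mV
E_K⁺ = (61.5/1)·log₁₀(4.04/143) = -95.3 mV
Vm = (Σ gᵢEᵢ)/(Σ gᵢ) = (15·-55.4 + 19·-95.3) / (15 + 19)
= -2641.70 / 34 = -77.70 mV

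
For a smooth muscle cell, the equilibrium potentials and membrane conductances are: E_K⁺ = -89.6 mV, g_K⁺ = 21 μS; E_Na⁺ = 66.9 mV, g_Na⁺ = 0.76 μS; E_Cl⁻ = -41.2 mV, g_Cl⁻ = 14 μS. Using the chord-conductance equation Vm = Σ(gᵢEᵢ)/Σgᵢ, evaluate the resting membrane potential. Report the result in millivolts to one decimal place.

Σ gᵢEᵢ = 21·(-89.6) + 0.76·(66.9) + 14·(-41.2) = -2407.56
Σ gᵢ = 21 + 0.76 + 14 = 35.76
Vm = -2407.56 / 35.76 = -67.33 mV

-67.3 mV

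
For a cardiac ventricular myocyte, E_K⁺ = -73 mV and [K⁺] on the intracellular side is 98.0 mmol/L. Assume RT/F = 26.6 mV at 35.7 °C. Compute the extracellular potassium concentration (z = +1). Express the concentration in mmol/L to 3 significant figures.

6.30 mmol/L

Nernst: E = (26.6/1) · ln([out]/[in]), so ln([out]/[in]) = -73.0 × 1 / 26.6 = -2.7444.
[out]/[in] = e^(-2.7444) = 0.06429.
[out] = 0.06429 × 98.0 = 6.3 mmol/L.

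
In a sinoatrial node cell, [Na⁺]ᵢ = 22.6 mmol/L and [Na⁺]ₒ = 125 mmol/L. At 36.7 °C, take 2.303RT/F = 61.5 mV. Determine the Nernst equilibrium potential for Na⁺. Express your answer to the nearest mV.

E = (61.5/z) · log₁₀([Na⁺]_out/[Na⁺]_in) with z = +1.
= (61.5/1) · log₁₀(125/22.6) = 61.50 · log₁₀(5.531)
= 61.50 · (0.7428) = 45.68 mV

46 mV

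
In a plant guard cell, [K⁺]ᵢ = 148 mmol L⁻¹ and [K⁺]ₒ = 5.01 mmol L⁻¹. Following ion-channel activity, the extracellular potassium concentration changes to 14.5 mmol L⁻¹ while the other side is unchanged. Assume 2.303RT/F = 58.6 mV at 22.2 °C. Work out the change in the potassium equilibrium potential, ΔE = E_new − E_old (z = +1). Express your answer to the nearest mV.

27 mV

E_old = (58.6/1)·log₁₀(5.01/148) = -86.17 mV
E_new = (58.6/1)·log₁₀(14.5/148) = -59.12 mV
ΔE = -59.12 − (-86.17) = 27.05 mV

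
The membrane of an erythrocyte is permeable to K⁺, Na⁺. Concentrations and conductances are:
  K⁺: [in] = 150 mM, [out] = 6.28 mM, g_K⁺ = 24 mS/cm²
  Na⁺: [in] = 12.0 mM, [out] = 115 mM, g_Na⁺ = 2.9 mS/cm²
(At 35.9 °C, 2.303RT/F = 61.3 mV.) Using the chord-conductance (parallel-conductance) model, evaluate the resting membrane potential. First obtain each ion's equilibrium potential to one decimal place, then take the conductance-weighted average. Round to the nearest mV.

E_K⁺ = (61.3/1)·log₁₀(6.28/150) = -84.5 mV
E_Na⁺ = (61.3/1)·log₁₀(115/12.0) = 60.2 mV
Vm = (Σ gᵢEᵢ)/(Σ gᵢ) = (24·-84.5 + 2.9·60.2) / (24 + 2.9)
= -1853.42 / 26.9 = -68.90 mV

-69 mV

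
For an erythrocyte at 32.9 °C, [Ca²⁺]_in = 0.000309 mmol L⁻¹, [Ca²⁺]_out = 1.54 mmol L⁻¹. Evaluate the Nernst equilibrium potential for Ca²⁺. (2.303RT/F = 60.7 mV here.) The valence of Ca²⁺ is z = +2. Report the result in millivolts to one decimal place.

112.2 mV

E = (60.7/z) · log₁₀([Ca²⁺]_out/[Ca²⁺]_in) with z = +2.
= (60.7/2) · log₁₀(1.54/0.000309) = 30.35 · log₁₀(4984)
= 30.35 · (3.6976) = 112.22 mV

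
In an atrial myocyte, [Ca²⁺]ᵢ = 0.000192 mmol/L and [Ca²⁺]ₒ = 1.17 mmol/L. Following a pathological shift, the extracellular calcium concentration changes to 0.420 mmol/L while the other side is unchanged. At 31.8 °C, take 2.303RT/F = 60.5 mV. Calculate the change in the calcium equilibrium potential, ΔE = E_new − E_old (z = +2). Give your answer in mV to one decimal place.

-13.5 mV

E_old = (60.5/2)·log₁₀(1.17/0.000192) = 114.49 mV
E_new = (60.5/2)·log₁₀(0.420/0.000192) = 101.03 mV
ΔE = 101.03 − (114.49) = -13.46 mV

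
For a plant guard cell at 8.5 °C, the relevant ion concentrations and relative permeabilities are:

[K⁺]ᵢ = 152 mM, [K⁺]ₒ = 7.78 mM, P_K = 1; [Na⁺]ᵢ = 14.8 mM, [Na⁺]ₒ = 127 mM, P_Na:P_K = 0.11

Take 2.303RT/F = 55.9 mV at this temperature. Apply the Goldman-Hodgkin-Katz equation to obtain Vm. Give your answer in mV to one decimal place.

-47.5 mV

Vm = 55.9 · log₁₀[(Σ P·[cation]ₒ + Σ P·[anion]ᵢ) / (Σ P·[cation]ᵢ + Σ P·[anion]ₒ)]
Numerator = 1×7.78 + 0.11×127 = 21.75
Denominator = 1×152 + 0.11×14.8 = 153.6
Vm = 55.9 · log₁₀(0.14158) = 55.9 × (-0.8490) = -47.46 mV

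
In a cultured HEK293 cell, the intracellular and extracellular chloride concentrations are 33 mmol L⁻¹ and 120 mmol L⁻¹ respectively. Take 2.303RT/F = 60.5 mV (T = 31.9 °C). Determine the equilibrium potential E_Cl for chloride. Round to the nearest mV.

-34 mV

E = (60.5/z) · log₁₀([Cl⁻]_out/[Cl⁻]_in) with z = -1.
For an anion, dividing by z = -1 reverses the sign.
= (60.5/-1) · log₁₀(120/33) = -60.50 · log₁₀(3.636)
= -60.50 · (0.5607) = -33.92 mV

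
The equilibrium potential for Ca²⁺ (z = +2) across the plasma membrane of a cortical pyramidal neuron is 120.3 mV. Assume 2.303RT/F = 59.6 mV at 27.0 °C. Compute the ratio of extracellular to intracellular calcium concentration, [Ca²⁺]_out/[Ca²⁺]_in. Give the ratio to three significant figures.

log₁₀([out]/[in]) = E·z/(59.6) = 120.3 × 2 / 59.6 = 4.0369
[out]/[in] = 10^(4.0369) = 1.089e+04

10900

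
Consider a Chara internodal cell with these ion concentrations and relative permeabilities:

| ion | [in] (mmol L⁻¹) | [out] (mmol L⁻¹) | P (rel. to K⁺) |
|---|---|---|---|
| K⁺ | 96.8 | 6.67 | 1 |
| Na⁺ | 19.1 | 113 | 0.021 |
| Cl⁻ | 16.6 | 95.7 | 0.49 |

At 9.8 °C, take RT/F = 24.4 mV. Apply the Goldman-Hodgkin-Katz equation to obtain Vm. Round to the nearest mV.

Vm = 24.4 · ln[(Σ P·[cation]ₒ + Σ P·[anion]ᵢ) / (Σ P·[cation]ᵢ + Σ P·[anion]ₒ)]
Numerator = 1×6.67 + 0.021×113 + 0.49×16.6 = 17.18
Denominator = 1×96.8 + 0.021×19.1 + 0.49×95.7 = 144.1
Vm = 24.4 · ln(0.11921) = 24.4 × (-2.1269) = -51.90 mV

-52 mV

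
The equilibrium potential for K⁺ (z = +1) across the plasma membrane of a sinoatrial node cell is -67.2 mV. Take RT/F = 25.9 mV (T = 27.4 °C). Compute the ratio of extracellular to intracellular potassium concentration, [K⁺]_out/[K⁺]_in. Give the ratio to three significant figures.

ln([out]/[in]) = E·z/(25.9) = -67.2 × 1 / 25.9 = -2.5946
[out]/[in] = e^(-2.5946) = 0.07468

0.0747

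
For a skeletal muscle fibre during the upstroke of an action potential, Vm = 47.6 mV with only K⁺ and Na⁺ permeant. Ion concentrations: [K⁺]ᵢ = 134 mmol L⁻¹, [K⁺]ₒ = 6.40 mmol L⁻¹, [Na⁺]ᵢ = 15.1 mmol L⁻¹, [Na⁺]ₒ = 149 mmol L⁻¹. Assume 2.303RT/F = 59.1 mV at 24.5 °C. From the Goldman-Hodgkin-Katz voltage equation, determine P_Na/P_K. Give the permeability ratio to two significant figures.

16

Let α = P_Na/P_K. GHK: Vm = 59.1·log₁₀[(Kₒ + α·Naₒ)/(Kᵢ + α·Naᵢ)].
10^(Vm/59.1) = 10^(47.6/59.1) = 6.3887
So 6.3887·(Kᵢ + α·Naᵢ) = Kₒ + α·Naₒ → α = (6.3887·134.0 − 6.4) / (149.0 − 6.3887·15.1)
α = (856.1 − 6.4) / (149.0 − 96.47) = 849.7/52.53 = 16.18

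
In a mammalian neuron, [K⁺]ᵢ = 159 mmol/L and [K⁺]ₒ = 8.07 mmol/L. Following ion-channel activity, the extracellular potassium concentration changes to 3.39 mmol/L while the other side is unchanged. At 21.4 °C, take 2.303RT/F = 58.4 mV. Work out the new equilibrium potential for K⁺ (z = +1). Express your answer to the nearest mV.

After the shift: [K⁺]_out = 3.39, [K⁺]_in = 159 mmol/L.
E_new = (58.4/1)·log₁₀(3.39/159) = 58.40 · (-1.6712) = -97.60 mV

-98 mV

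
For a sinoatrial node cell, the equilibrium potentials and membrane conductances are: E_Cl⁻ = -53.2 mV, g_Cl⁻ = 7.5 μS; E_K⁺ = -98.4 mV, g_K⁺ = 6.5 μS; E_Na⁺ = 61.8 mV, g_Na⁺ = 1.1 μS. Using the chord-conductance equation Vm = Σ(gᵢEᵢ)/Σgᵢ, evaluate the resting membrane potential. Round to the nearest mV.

Σ gᵢEᵢ = 7.5·(-53.2) + 6.5·(-98.4) + 1.1·(61.8) = -970.62
Σ gᵢ = 7.5 + 6.5 + 1.1 = 15.1
Vm = -970.62 / 15.1 = -64.28 mV

-64 mV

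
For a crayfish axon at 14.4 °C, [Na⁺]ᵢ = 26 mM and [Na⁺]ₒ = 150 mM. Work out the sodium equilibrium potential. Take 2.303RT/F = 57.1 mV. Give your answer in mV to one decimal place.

E = (57.1/z) · log₁₀([Na⁺]_out/[Na⁺]_in) with z = +1.
= (57.1/1) · log₁₀(150/26) = 57.10 · log₁₀(5.769)
= 57.10 · (0.7611) = 43.46 mV

43.5 mV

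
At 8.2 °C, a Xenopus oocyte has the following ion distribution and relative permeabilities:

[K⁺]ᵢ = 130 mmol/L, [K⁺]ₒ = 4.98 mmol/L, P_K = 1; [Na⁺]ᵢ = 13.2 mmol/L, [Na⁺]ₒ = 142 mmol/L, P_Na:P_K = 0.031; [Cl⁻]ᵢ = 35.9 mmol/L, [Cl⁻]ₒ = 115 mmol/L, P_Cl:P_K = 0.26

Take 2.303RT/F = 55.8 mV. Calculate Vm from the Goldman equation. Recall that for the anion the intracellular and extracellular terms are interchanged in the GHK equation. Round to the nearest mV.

Vm = 55.8 · log₁₀[(Σ P·[cation]ₒ + Σ P·[anion]ᵢ) / (Σ P·[cation]ᵢ + Σ P·[anion]ₒ)]
Numerator = 1×4.98 + 0.031×142 + 0.26×35.9 = 18.72
Denominator = 1×130 + 0.031×13.2 + 0.26×115 = 160.3
Vm = 55.8 · log₁₀(0.11675) = 55.8 × (-0.9327) = -52.05 mV

-52 mV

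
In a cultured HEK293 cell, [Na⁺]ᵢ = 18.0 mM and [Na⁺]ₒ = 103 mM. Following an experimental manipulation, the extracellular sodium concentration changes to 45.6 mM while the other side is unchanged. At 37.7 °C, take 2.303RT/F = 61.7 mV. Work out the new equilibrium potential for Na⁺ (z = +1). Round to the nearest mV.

25 mV

After the shift: [Na⁺]_out = 45.6, [Na⁺]_in = 18.0 mM.
E_new = (61.7/1)·log₁₀(45.6/18.0) = 61.70 · (0.4037) = 24.91 mV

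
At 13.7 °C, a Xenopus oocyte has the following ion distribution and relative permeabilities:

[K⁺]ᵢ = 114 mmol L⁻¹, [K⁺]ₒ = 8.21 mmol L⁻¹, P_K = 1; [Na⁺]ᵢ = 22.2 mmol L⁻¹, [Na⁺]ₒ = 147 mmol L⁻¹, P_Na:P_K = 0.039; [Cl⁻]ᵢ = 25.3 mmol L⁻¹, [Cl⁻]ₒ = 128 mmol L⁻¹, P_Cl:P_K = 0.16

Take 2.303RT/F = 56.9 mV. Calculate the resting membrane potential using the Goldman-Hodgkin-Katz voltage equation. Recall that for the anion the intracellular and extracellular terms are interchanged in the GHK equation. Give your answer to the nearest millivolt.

Vm = 56.9 · log₁₀[(Σ P·[cation]ₒ + Σ P·[anion]ᵢ) / (Σ P·[cation]ᵢ + Σ P·[anion]ₒ)]
Numerator = 1×8.21 + 0.039×147 + 0.16×25.3 = 17.99
Denominator = 1×114 + 0.039×22.2 + 0.16×128 = 135.3
Vm = 56.9 · log₁₀(0.13293) = 56.9 × (-0.8764) = -49.87 mV

-50 mV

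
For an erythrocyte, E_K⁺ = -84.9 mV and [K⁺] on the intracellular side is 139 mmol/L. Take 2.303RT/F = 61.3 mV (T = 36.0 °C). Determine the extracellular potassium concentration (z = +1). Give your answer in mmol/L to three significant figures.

Nernst: E = (61.3/1) · log₁₀([out]/[in]), so log₁₀([out]/[in]) = -84.9 × 1 / 61.3 = -1.3850.
[out]/[in] = 10^(-1.3850) = 0.04121.
[out] = 0.04121 × 139 = 5.728 mmol/L.

5.73 mmol/L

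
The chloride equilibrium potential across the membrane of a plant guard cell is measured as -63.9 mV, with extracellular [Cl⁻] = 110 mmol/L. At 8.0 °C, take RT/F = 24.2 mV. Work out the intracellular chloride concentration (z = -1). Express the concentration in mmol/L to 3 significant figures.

7.85 mmol/L

Nernst: E = (24.2/-1) · ln([out]/[in]), so ln([out]/[in]) = -63.9 × -1 / 24.2 = 2.6405.
[out]/[in] = e^(2.6405) = 14.02.
[in] = 110 / 14.02 = 7.846 mmol/L.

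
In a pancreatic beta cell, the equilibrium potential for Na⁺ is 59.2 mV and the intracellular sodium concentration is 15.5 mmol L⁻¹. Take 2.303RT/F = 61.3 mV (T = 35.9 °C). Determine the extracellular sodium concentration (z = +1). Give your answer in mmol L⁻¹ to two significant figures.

Nernst: E = (61.3/1) · log₁₀([out]/[in]), so log₁₀([out]/[in]) = 59.2 × 1 / 61.3 = 0.9657.
[out]/[in] = 10^(0.9657) = 9.241.
[out] = 9.241 × 15.5 = 143.2 mmol L⁻¹.

140 mmol L⁻¹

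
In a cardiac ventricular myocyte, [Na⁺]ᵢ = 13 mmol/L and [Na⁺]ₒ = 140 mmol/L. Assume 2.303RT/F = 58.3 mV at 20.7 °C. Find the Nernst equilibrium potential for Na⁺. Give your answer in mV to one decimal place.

E = (58.3/z) · log₁₀([Na⁺]_out/[Na⁺]_in) with z = +1.
= (58.3/1) · log₁₀(140/13) = 58.30 · log₁₀(10.77)
= 58.30 · (1.0322) = 60.18 mV

60.2 mV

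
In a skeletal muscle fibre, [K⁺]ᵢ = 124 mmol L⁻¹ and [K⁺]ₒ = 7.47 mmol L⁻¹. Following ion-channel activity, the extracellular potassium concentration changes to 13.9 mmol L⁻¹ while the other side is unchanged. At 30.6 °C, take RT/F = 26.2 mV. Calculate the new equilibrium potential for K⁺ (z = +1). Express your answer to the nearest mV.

After the shift: [K⁺]_out = 13.9, [K⁺]_in = 124 mmol L⁻¹.
E_new = (26.2/1)·ln(13.9/124) = 26.20 · (-2.1884) = -57.34 mV

-57 mV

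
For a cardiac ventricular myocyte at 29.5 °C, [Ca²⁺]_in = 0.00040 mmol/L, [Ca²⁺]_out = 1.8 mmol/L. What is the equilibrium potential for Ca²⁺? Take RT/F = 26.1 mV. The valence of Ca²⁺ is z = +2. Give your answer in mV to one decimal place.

E = (26.1/z) · ln([Ca²⁺]_out/[Ca²⁺]_in) with z = +2.
= (26.1/2) · ln(1.8/0.00040) = 13.05 · ln(4500)
= 13.05 · (8.4118) = 109.77 mV

109.8 mV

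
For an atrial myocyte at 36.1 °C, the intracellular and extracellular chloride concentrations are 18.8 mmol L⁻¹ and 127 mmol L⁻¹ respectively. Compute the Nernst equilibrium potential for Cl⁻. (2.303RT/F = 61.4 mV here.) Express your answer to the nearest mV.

E = (61.4/z) · log₁₀([Cl⁻]_out/[Cl⁻]_in) with z = -1.
For an anion, dividing by z = -1 reverses the sign.
= (61.4/-1) · log₁₀(127/18.8) = -61.40 · log₁₀(6.755)
= -61.40 · (0.8296) = -50.94 mV

-51 mV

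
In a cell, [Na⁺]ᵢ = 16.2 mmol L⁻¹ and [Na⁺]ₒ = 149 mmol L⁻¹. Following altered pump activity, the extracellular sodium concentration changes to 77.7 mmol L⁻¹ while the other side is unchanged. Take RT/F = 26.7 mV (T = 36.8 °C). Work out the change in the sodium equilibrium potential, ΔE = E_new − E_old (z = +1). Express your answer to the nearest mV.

-17 mV

E_old = (26.7/1)·ln(149/16.2) = 59.25 mV
E_new = (26.7/1)·ln(77.7/16.2) = 41.86 mV
ΔE = 41.86 − (59.25) = -17.38 mV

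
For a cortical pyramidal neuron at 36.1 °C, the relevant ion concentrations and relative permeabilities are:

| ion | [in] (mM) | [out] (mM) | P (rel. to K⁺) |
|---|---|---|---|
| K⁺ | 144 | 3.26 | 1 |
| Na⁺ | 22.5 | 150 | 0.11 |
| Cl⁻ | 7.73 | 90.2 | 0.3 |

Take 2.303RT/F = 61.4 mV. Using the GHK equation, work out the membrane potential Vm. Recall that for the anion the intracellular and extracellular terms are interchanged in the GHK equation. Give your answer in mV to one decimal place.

-55.0 mV

Vm = 61.4 · log₁₀[(Σ P·[cation]ₒ + Σ P·[anion]ᵢ) / (Σ P·[cation]ᵢ + Σ P·[anion]ₒ)]
Numerator = 1×3.26 + 0.11×150 + 0.3×7.73 = 22.08
Denominator = 1×144 + 0.11×22.5 + 0.3×90.2 = 173.5
Vm = 61.4 · log₁₀(0.12723) = 61.4 × (-0.8954) = -54.98 mV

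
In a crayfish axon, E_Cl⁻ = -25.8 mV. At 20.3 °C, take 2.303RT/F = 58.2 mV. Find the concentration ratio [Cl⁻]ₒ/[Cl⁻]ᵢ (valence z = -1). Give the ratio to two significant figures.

log₁₀([out]/[in]) = E·z/(58.2) = -25.8 × -1 / 58.2 = 0.4433
[out]/[in] = 10^(0.4433) = 2.775

2.8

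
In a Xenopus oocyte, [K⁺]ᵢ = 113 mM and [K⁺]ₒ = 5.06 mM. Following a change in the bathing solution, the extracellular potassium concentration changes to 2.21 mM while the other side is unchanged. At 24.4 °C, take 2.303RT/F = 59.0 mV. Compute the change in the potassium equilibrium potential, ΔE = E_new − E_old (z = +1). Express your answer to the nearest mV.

-21 mV

E_old = (59.0/1)·log₁₀(5.06/113) = -79.59 mV
E_new = (59.0/1)·log₁₀(2.21/113) = -100.81 mV
ΔE = -100.81 − (-79.59) = -21.23 mV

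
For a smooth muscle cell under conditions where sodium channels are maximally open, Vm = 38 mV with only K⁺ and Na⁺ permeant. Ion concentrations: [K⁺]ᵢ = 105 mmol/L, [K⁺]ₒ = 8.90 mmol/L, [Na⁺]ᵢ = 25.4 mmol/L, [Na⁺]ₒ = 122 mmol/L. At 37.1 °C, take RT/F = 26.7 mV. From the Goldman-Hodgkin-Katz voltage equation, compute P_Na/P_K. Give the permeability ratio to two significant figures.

26

Let α = P_Na/P_K. GHK: Vm = 26.7·ln[(Kₒ + α·Naₒ)/(Kᵢ + α·Naᵢ)].
e^(Vm/26.7) = e^(38.0/26.7) = 4.1505
So 4.1505·(Kᵢ + α·Naᵢ) = Kₒ + α·Naₒ → α = (4.1505·105.0 − 8.9) / (122.0 − 4.1505·25.4)
α = (435.8 − 8.9) / (122.0 − 105.4) = 426.9/16.58 = 25.75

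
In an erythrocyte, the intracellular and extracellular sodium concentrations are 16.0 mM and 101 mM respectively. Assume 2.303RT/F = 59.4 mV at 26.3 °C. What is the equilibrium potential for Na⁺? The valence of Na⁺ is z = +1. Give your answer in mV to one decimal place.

47.5 mV

E = (59.4/z) · log₁₀([Na⁺]_out/[Na⁺]_in) with z = +1.
= (59.4/1) · log₁₀(101/16.0) = 59.40 · log₁₀(6.312)
= 59.40 · (0.8002) = 47.53 mV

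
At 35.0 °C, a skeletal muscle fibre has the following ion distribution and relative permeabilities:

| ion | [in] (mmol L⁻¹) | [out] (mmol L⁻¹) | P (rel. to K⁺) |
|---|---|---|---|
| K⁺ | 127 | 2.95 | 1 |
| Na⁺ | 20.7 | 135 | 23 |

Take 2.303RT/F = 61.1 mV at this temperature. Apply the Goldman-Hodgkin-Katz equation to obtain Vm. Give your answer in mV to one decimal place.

Vm = 61.1 · log₁₀[(Σ P·[cation]ₒ + Σ P·[anion]ᵢ) / (Σ P·[cation]ᵢ + Σ P·[anion]ₒ)]
Numerator = 1×2.95 + 23×135 = 3108
Denominator = 1×127 + 23×20.7 = 603.1
Vm = 61.1 · log₁₀(5.1533) = 61.1 × (0.7121) = 43.51 mV

43.5 mV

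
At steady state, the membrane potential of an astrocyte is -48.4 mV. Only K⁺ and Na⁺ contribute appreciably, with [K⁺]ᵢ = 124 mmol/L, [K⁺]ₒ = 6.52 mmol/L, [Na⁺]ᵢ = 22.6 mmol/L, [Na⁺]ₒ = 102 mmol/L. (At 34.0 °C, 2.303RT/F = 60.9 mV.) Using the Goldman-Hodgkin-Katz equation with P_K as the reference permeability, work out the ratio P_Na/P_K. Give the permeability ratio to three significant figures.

0.136

Let α = P_Na/P_K. GHK: Vm = 60.9·log₁₀[(Kₒ + α·Naₒ)/(Kᵢ + α·Naᵢ)].
10^(Vm/60.9) = 10^(-48.4/60.9) = 0.16042
So 0.16042·(Kᵢ + α·Naᵢ) = Kₒ + α·Naₒ → α = (0.16042·124.0 − 6.52) / (102.0 − 0.16042·22.6)
α = (19.89 − 6.52) / (102.0 − 3.625) = 13.37/98.37 = 0.1359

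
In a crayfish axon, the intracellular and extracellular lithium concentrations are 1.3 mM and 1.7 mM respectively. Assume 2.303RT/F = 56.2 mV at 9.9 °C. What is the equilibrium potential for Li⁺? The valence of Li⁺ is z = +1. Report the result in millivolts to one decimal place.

6.5 mV

E = (56.2/z) · log₁₀([Li⁺]_out/[Li⁺]_in) with z = +1.
= (56.2/1) · log₁₀(1.7/1.3) = 56.20 · log₁₀(1.308)
= 56.20 · (0.1165) = 6.55 mV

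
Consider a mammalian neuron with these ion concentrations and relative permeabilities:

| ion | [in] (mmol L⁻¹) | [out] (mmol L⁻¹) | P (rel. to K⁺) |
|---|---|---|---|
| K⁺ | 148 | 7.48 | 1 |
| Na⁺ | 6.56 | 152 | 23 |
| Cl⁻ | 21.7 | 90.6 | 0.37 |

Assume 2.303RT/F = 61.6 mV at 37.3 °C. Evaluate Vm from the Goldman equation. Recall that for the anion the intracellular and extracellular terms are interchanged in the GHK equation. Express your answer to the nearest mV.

Vm = 61.6 · log₁₀[(Σ P·[cation]ₒ + Σ P·[anion]ᵢ) / (Σ P·[cation]ᵢ + Σ P·[anion]ₒ)]
Numerator = 1×7.48 + 23×152 + 0.37×21.7 = 3512
Denominator = 1×148 + 23×6.56 + 0.37×90.6 = 332.4
Vm = 61.6 · log₁₀(10.564) = 61.6 × (1.0238) = 63.07 mV

63 mV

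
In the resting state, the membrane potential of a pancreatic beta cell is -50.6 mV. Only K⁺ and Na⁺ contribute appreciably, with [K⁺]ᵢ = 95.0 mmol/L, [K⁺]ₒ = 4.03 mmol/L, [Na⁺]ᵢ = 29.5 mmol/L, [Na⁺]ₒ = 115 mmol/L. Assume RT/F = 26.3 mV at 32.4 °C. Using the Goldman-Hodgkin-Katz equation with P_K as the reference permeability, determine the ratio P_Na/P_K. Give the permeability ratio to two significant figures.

0.089

Let α = P_Na/P_K. GHK: Vm = 26.3·ln[(Kₒ + α·Naₒ)/(Kᵢ + α·Naᵢ)].
e^(Vm/26.3) = e^(-50.6/26.3) = 0.14603
So 0.14603·(Kᵢ + α·Naᵢ) = Kₒ + α·Naₒ → α = (0.14603·95.0 − 4.03) / (115.0 − 0.14603·29.5)
α = (13.87 − 4.03) / (115.0 − 4.308) = 9.843/110.7 = 0.08892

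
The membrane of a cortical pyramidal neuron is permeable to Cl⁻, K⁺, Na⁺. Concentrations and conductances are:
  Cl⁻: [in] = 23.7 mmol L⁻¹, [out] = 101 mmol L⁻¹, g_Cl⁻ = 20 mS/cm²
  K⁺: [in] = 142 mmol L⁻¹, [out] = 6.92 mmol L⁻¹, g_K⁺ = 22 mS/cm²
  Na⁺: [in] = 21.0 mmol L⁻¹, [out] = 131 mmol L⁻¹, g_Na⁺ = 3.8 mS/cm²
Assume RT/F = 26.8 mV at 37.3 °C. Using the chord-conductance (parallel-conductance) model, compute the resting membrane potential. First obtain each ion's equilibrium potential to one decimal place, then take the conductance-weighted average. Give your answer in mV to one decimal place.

E_Cl⁻ = (26.8/-1)·ln(101/23.7) = -38.9 mV
E_K⁺ = (26.8/1)·ln(6.92/142) = -81.0 mV
E_Na⁺ = (26.8/1)·ln(131/21.0) = 49.1 mV
Vm = (Σ gᵢEᵢ)/(Σ gᵢ) = (20·-38.9 + 22·-81.0 + 3.8·49.1) / (20 + 22 + 3.8)
= -2373.42 / 45.8 = -51.82 mV

-51.8 mV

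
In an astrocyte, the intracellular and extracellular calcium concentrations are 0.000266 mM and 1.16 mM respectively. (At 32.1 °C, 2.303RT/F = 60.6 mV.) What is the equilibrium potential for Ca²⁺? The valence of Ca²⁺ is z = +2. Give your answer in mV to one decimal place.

E = (60.6/z) · log₁₀([Ca²⁺]_out/[Ca²⁺]_in) with z = +2.
= (60.6/2) · log₁₀(1.16/0.000266) = 30.30 · log₁₀(4361)
= 30.30 · (3.6396) = 110.28 mV

110.3 mV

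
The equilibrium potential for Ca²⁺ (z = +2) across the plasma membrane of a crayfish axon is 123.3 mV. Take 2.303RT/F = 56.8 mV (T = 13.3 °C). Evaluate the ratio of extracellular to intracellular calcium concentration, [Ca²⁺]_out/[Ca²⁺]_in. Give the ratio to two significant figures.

log₁₀([out]/[in]) = E·z/(56.8) = 123.3 × 2 / 56.8 = 4.3415
[out]/[in] = 10^(4.3415) = 2.196e+04

22000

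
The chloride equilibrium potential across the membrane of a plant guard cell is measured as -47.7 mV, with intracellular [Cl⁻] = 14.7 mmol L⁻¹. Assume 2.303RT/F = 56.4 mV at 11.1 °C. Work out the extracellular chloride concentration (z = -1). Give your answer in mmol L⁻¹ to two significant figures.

100 mmol L⁻¹

Nernst: E = (56.4/-1) · log₁₀([out]/[in]), so log₁₀([out]/[in]) = -47.7 × -1 / 56.4 = 0.8457.
[out]/[in] = 10^(0.8457) = 7.01.
[out] = 7.01 × 14.7 = 103.1 mmol L⁻¹.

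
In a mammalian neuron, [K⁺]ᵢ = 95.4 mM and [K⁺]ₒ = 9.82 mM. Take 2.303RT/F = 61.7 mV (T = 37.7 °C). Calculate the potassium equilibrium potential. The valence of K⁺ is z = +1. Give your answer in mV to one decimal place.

E = (61.7/z) · log₁₀([K⁺]_out/[K⁺]_in) with z = +1.
= (61.7/1) · log₁₀(9.82/95.4) = 61.70 · log₁₀(0.1029)
= 61.70 · (-0.9874) = -60.92 mV

-60.9 mV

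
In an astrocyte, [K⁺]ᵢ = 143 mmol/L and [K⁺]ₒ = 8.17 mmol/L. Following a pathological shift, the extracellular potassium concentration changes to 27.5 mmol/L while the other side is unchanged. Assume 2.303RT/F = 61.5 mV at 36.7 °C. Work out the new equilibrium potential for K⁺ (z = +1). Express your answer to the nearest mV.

-44 mV

After the shift: [K⁺]_out = 27.5, [K⁺]_in = 143 mmol/L.
E_new = (61.5/1)·log₁₀(27.5/143) = 61.50 · (-0.7160) = -44.03 mV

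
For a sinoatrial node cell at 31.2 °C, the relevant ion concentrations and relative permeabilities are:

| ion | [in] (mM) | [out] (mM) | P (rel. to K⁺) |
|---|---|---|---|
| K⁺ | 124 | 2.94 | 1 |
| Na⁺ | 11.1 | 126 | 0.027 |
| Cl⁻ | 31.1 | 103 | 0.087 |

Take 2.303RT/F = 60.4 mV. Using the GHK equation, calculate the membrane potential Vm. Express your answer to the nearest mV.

-71 mV

Vm = 60.4 · log₁₀[(Σ P·[cation]ₒ + Σ P·[anion]ᵢ) / (Σ P·[cation]ᵢ + Σ P·[anion]ₒ)]
Numerator = 1×2.94 + 0.027×126 + 0.087×31.1 = 9.048
Denominator = 1×124 + 0.027×11.1 + 0.087×103 = 133.3
Vm = 60.4 · log₁₀(0.067895) = 60.4 × (-1.1682) = -70.56 mV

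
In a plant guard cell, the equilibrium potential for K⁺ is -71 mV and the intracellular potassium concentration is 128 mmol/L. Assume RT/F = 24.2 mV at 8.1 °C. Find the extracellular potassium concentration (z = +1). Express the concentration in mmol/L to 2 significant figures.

Nernst: E = (24.2/1) · ln([out]/[in]), so ln([out]/[in]) = -71.0 × 1 / 24.2 = -2.9339.
[out]/[in] = e^(-2.9339) = 0.05319.
[out] = 0.05319 × 128 = 6.808 mmol/L.

6.8 mmol/L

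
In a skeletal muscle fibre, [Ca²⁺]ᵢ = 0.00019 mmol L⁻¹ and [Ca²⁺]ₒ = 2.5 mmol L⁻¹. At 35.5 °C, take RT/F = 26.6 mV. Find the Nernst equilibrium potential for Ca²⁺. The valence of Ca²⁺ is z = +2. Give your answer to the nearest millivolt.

E = (26.6/z) · ln([Ca²⁺]_out/[Ca²⁺]_in) with z = +2.
= (26.6/2) · ln(2.5/0.00019) = 13.30 · ln(1.316e+04)
= 13.30 · (9.4848) = 126.15 mV

126 mV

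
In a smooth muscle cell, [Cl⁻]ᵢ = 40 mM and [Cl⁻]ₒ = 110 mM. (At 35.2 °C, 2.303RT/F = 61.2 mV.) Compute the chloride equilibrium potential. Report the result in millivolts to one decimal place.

-26.9 mV

E = (61.2/z) · log₁₀([Cl⁻]_out/[Cl⁻]_in) with z = -1.
For an anion, dividing by z = -1 reverses the sign.
= (61.2/-1) · log₁₀(110/40) = -61.20 · log₁₀(2.75)
= -61.20 · (0.4393) = -26.89 mV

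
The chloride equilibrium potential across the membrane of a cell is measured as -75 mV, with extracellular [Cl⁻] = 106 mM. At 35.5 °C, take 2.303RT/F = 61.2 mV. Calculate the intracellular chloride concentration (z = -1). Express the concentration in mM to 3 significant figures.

Nernst: E = (61.2/-1) · log₁₀([out]/[in]), so log₁₀([out]/[in]) = -75.0 × -1 / 61.2 = 1.2255.
[out]/[in] = 10^(1.2255) = 16.81.
[in] = 106 / 16.81 = 6.307 mM.

6.31 mM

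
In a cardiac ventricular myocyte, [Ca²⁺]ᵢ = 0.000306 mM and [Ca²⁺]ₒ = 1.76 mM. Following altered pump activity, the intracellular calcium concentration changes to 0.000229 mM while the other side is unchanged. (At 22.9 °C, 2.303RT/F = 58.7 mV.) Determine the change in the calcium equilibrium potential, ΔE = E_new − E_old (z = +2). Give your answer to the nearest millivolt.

4 mV

E_old = (58.7/2)·log₁₀(1.76/0.000306) = 110.35 mV
E_new = (58.7/2)·log₁₀(1.76/0.000229) = 114.04 mV
ΔE = 114.04 − (110.35) = 3.69 mV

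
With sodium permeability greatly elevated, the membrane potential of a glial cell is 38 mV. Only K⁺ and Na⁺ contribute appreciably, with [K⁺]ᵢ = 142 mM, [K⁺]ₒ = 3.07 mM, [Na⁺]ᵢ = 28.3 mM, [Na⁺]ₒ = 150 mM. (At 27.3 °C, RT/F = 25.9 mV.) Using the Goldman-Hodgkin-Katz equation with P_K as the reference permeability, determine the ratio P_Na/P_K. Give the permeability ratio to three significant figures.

22.5

Let α = P_Na/P_K. GHK: Vm = 25.9·ln[(Kₒ + α·Naₒ)/(Kᵢ + α·Naᵢ)].
e^(Vm/25.9) = e^(38.0/25.9) = 4.337
So 4.337·(Kᵢ + α·Naᵢ) = Kₒ + α·Naₒ → α = (4.337·142.0 − 3.07) / (150.0 − 4.337·28.3)
α = (615.9 − 3.07) / (150.0 − 122.7) = 612.8/27.26 = 22.48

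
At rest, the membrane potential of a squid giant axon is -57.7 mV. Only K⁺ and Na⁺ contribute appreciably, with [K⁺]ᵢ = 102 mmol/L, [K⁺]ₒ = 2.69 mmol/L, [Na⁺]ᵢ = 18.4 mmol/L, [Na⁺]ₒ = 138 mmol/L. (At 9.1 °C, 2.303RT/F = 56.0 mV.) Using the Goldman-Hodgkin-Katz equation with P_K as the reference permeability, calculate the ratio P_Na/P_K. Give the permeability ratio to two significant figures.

0.050

Let α = P_Na/P_K. GHK: Vm = 56.0·log₁₀[(Kₒ + α·Naₒ)/(Kᵢ + α·Naᵢ)].
10^(Vm/56.0) = 10^(-57.7/56.0) = 0.093249
So 0.093249·(Kᵢ + α·Naᵢ) = Kₒ + α·Naₒ → α = (0.093249·102.0 − 2.69) / (138.0 − 0.093249·18.4)
α = (9.511 − 2.69) / (138.0 − 1.716) = 6.821/136.3 = 0.05005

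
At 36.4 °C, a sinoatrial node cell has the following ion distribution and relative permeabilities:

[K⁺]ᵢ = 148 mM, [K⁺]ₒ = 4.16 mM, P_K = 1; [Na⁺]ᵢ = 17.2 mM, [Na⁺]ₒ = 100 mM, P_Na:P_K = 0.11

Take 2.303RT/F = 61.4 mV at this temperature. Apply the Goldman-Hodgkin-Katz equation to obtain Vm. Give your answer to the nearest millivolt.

Vm = 61.4 · log₁₀[(Σ P·[cation]ₒ + Σ P·[anion]ᵢ) / (Σ P·[cation]ᵢ + Σ P·[anion]ₒ)]
Numerator = 1×4.16 + 0.11×100 = 15.16
Denominator = 1×148 + 0.11×17.2 = 149.9
Vm = 61.4 · log₁₀(0.10114) = 61.4 × (-0.9951) = -61.10 mV

-61 mV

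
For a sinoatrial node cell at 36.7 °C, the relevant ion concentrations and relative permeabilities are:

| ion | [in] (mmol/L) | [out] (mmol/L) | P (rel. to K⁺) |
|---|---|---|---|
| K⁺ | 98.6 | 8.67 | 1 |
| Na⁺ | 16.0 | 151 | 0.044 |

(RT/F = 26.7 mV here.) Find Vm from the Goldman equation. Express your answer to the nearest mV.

-50 mV

Vm = 26.7 · ln[(Σ P·[cation]ₒ + Σ P·[anion]ᵢ) / (Σ P·[cation]ᵢ + Σ P·[anion]ₒ)]
Numerator = 1×8.67 + 0.044×151 = 15.31
Denominator = 1×98.6 + 0.044×16.0 = 99.3
Vm = 26.7 · ln(0.15421) = 26.7 × (-1.8694) = -49.91 mV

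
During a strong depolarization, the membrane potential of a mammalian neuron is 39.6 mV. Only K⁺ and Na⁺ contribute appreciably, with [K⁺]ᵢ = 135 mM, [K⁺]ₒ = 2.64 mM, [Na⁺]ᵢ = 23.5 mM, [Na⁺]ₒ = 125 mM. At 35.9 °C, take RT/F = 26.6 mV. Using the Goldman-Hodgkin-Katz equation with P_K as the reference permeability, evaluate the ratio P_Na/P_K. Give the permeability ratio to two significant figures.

Let α = P_Na/P_K. GHK: Vm = 26.6·ln[(Kₒ + α·Naₒ)/(Kᵢ + α·Naᵢ)].
e^(Vm/26.6) = e^(39.6/26.6) = 4.4314
So 4.4314·(Kᵢ + α·Naᵢ) = Kₒ + α·Naₒ → α = (4.4314·135.0 − 2.64) / (125.0 − 4.4314·23.5)
α = (598.2 − 2.64) / (125.0 − 104.1) = 595.6/20.86 = 28.55

29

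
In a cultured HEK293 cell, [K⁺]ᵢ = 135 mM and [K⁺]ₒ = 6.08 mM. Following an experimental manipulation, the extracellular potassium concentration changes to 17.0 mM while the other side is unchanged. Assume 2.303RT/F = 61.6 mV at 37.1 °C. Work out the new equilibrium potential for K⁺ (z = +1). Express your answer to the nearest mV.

-55 mV

After the shift: [K⁺]_out = 17.0, [K⁺]_in = 135 mM.
E_new = (61.6/1)·log₁₀(17.0/135) = 61.60 · (-0.8999) = -55.43 mV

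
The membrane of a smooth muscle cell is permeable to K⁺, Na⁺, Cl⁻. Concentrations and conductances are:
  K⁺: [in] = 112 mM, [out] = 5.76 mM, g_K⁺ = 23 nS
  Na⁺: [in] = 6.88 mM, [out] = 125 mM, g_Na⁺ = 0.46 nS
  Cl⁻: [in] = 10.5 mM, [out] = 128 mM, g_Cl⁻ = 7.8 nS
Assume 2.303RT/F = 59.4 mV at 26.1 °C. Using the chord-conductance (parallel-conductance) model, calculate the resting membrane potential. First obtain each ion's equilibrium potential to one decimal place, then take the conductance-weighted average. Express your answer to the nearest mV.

-71 mV

E_K⁺ = (59.4/1)·log₁₀(5.76/112) = -76.6 mV
E_Na⁺ = (59.4/1)·log₁₀(125/6.88) = 74.8 mV
E_Cl⁻ = (59.4/-1)·log₁₀(128/10.5) = -64.5 mV
Vm = (Σ gᵢEᵢ)/(Σ gᵢ) = (23·-76.6 + 0.46·74.8 + 7.8·-64.5) / (23 + 0.46 + 7.8)
= -2230.49 / 31.26 = -71.35 mV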